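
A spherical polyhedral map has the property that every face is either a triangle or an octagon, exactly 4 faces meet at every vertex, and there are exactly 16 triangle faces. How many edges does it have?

32

Let x be the number of octagons; then F = 16 + x.
Edge–face incidences: 2E = 3·16 + 8·x = 48 + 8x.
Every vertex has degree 4, so 4V = 2E.
Euler: V − E + F = 2 ⇒ (2E)/4 − E + (16 + x) = 2.
Multiply by 8: 2·(2E) − 4·(2E) + 8·(16 + x) = 16, i.e. 128 + 8x − 2·(48 + 8x) = 16.
Collecting terms: −8x + 32 = 16, so −8x = −16, so x = 2.
Then 2E = 48 + 8·2 = 64, so E = 32, V = 2E/4 = 16, F = 16 + 2 = 18.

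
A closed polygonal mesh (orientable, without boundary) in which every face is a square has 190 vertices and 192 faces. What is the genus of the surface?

Every face is a square, so 2E = 4·192 = 768, giving E = 384.
χ = V − E + F = 190 − 384 + 192 = -2.
For a closed orientable surface χ = 2 − 2g, so g = (2 − (-2))/2 = 2.

2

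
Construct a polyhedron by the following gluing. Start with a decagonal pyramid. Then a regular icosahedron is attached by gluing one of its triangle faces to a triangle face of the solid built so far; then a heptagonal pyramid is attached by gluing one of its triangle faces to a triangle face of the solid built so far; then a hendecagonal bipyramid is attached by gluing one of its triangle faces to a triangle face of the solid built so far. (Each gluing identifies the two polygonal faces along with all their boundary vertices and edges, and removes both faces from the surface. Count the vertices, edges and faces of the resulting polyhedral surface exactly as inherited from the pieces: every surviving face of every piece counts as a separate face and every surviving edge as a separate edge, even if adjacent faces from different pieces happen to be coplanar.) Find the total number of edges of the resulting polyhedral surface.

88

A decagonal pyramid: V=11, E=20, F=11.
Attach a regular icosahedron (V=12, E=30, F=20) along a 3-gon: merge 3 vertices and 3 edges, delete both glued faces → V=20, E=47, F=29.
Attach a heptagonal pyramid (V=8, E=14, F=8) along a 3-gon: merge 3 vertices and 3 edges, delete both glued faces → V=25, E=58, F=35.
Attach a hendecagonal bipyramid (V=13, E=33, F=22) along a 3-gon: merge 3 vertices and 3 edges, delete both glued faces → V=35, E=88, F=55.
Check: V − E + F = 35 − 88 + 55 = 2.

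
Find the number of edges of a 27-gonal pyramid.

A pyramid on an n-gon base has one n-gon and n triangles: V = 27 + 1 = 28, E = 2·27 = 54, F = 27 + 1 = 28.

54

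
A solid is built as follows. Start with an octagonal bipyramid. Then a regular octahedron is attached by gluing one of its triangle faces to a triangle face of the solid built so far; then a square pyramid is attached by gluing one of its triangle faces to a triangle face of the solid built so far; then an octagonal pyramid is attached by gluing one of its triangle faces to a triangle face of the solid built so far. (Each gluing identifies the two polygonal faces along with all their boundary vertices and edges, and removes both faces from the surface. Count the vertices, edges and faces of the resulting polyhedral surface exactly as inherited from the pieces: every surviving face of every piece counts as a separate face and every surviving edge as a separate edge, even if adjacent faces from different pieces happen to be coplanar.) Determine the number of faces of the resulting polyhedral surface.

32

An octagonal bipyramid: V=10, E=24, F=16.
Attach a regular octahedron (V=6, E=12, F=8) along a 3-gon: merge 3 vertices and 3 edges, delete both glued faces → V=13, E=33, F=22.
Attach a square pyramid (V=5, E=8, F=5) along a 3-gon: merge 3 vertices and 3 edges, delete both glued faces → V=15, E=38, F=25.
Attach an octagonal pyramid (V=9, E=16, F=9) along a 3-gon: merge 3 vertices and 3 edges, delete both glued faces → V=21, E=51, F=32.
Check: V − E + F = 21 − 51 + 32 = 2.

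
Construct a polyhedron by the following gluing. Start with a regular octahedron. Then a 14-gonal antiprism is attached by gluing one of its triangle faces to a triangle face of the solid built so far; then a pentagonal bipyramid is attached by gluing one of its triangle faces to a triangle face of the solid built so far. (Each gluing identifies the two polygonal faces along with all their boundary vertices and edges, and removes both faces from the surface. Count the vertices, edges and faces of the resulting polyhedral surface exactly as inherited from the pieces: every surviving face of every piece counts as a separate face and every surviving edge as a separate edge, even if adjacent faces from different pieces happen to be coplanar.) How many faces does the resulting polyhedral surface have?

44

A regular octahedron: V=6, E=12, F=8.
Attach a 14-gonal antiprism (V=28, E=56, F=30) along a 3-gon: merge 3 vertices and 3 edges, delete both glued faces → V=31, E=65, F=36.
Attach a pentagonal bipyramid (V=7, E=15, F=10) along a 3-gon: merge 3 vertices and 3 edges, delete both glued faces → V=35, E=77, F=44.
Check: V − E + F = 35 − 77 + 44 = 2.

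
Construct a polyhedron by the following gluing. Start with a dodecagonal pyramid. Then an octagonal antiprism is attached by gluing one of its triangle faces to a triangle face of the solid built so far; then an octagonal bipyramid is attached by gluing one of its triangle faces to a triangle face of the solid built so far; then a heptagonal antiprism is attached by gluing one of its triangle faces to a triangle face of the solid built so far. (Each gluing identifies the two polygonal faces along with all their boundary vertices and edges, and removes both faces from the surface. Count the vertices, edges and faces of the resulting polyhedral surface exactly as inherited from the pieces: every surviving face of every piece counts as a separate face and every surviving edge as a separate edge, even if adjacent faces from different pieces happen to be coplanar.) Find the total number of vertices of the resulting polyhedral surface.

44

A dodecagonal pyramid: V=13, E=24, F=13.
Attach an octagonal antiprism (V=16, E=32, F=18) along a 3-gon: merge 3 vertices and 3 edges, delete both glued faces → V=26, E=53, F=29.
Attach an octagonal bipyramid (V=10, E=24, F=16) along a 3-gon: merge 3 vertices and 3 edges, delete both glued faces → V=33, E=74, F=43.
Attach a heptagonal antiprism (V=14, E=28, F=16) along a 3-gon: merge 3 vertices and 3 edges, delete both glued faces → V=44, E=99, F=57.
Check: V − E + F = 44 − 99 + 57 = 2.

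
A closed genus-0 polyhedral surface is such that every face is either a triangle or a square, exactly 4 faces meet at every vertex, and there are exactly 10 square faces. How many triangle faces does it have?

Let x be the number of triangles; then F = 10 + x.
Edge–face incidences: 2E = 4·10 + 3·x = 40 + 3x.
Every vertex has degree 4, so 4V = 2E.
Euler: V − E + F = 2 ⇒ (2E)/4 − E + (10 + x) = 2.
Multiply by 8: 2·(2E) − 4·(2E) + 8·(10 + x) = 16, i.e. 80 + 8x − 2·(40 + 3x) = 16.
Collecting terms: 2x = 16, so x = 8.
Then 2E = 40 + 3·8 = 64, so E = 32, V = 2E/4 = 16, F = 10 + 8 = 18.

8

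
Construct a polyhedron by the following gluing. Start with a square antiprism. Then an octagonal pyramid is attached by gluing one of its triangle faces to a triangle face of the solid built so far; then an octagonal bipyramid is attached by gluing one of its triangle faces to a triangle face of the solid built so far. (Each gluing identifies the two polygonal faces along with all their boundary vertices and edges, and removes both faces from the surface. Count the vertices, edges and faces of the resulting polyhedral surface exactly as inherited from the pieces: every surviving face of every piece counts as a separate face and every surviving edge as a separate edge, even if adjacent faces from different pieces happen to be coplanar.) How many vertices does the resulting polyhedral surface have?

21

A square antiprism: V=8, E=16, F=10.
Attach an octagonal pyramid (V=9, E=16, F=9) along a 3-gon: merge 3 vertices and 3 edges, delete both glued faces → V=14, E=29, F=17.
Attach an octagonal bipyramid (V=10, E=24, F=16) along a 3-gon: merge 3 vertices and 3 edges, delete both glued faces → V=21, E=50, F=31.
Check: V − E + F = 21 − 50 + 31 = 2.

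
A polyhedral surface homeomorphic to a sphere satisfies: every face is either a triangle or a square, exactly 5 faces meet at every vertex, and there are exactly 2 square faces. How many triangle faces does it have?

24

Let x be the number of triangles; then F = 2 + x.
Edge–face incidences: 2E = 4·2 + 3·x = 8 + 3x.
Every vertex has degree 5, so 5V = 2E.
Euler: V − E + F = 2 ⇒ (2E)/5 − E + (2 + x) = 2.
Multiply by 10: 2·(2E) − 5·(2E) + 10·(2 + x) = 20, i.e. 20 + 10x − 3·(8 + 3x) = 20.
Collecting terms: x − 4 = 20, so x = 24.
Then 2E = 8 + 3·24 = 80, so E = 40, V = 2E/5 = 16, F = 2 + 24 = 26.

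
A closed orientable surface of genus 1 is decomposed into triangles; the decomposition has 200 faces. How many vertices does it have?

100

χ = 2 − 2·1 = 0, and every face is a triangle so 3F = 2E.
E = 3·200/2 = 300. Then V = 0 + E − F = 0 + 300 − 200 = 100.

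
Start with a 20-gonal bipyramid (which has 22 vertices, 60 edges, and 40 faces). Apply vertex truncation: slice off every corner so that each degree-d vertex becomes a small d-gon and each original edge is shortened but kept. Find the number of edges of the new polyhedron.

Truncation replaces each original edge-end by a new vertex, so V′ = 2E = 120.
Each original edge survives, and each old vertex of degree d contributes d new edges; summing degrees gives Σd = 2E, so E′ = E + 2E = 3E = 180.
Each original face survives and each original vertex becomes one new face: F′ = F + V = 62.

180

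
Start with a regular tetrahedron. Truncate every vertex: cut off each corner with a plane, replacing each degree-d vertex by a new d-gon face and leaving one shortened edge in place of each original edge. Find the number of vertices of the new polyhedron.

12

The base solid has V = 4, E = 6, F = 4.
Truncation replaces each original edge-end by a new vertex, so V′ = 2E = 12.
Each original edge survives, and each old vertex of degree d contributes d new edges; summing degrees gives Σd = 2E, so E′ = E + 2E = 3E = 18.
Each original face survives and each original vertex becomes one new face: F′ = F + V = 8.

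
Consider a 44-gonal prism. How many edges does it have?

132

A prism on an n-gon has two n-gon bases and n rectangular sides: V = 2·44 = 88, E = 3·44 = 132, F = 44 + 2 = 46.
Check: V − E + F = 88 − 132 + 46 = 2.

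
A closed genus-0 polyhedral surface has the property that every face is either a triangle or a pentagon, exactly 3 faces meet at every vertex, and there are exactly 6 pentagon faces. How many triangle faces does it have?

2

Let x be the number of triangles; then F = 6 + x.
Edge–face incidences: 2E = 5·6 + 3·x = 30 + 3x.
Every vertex has degree 3, so 3V = 2E.
Euler: V − E + F = 2 ⇒ (2E)/3 − E + (6 + x) = 2.
Multiply by 6: 2·(2E) − 3·(2E) + 6·(6 + x) = 12, i.e. 36 + 6x − (30 + 3x) = 12.
Collecting terms: 3x + 6 = 12, so 3x = 6, so x = 2.
Then 2E = 30 + 3·2 = 36, so E = 18, V = 2E/3 = 12, F = 6 + 2 = 8.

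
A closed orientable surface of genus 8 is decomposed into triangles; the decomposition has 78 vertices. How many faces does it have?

χ = 2 − 2·8 = -14, and every face is a triangle so 3F = 2E.
V − E + F = -14 with E = 3F/2 gives 78 − (3/2 − 1)·F = -14, so F = 184 and E = 276.

184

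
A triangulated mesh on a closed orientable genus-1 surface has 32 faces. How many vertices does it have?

χ = 2 − 2·1 = 0, and every face is a triangle so 3F = 2E.
E = 3·32/2 = 48. Then V = 0 + E − F = 0 + 48 − 32 = 16.

16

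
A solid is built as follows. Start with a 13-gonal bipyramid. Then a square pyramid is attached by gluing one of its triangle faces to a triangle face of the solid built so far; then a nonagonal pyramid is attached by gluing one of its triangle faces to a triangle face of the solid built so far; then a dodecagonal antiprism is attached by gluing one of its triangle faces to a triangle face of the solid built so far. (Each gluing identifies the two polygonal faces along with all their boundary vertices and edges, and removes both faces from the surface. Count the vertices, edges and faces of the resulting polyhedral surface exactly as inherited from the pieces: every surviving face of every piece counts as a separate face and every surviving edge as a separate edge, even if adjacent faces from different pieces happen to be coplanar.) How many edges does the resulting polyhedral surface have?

104

A 13-gonal bipyramid: V=15, E=39, F=26.
Attach a square pyramid (V=5, E=8, F=5) along a 3-gon: merge 3 vertices and 3 edges, delete both glued faces → V=17, E=44, F=29.
Attach a nonagonal pyramid (V=10, E=18, F=10) along a 3-gon: merge 3 vertices and 3 edges, delete both glued faces → V=24, E=59, F=37.
Attach a dodecagonal antiprism (V=24, E=48, F=26) along a 3-gon: merge 3 vertices and 3 edges, delete both glued faces → V=45, E=104, F=61.
Check: V − E + F = 45 − 104 + 61 = 2.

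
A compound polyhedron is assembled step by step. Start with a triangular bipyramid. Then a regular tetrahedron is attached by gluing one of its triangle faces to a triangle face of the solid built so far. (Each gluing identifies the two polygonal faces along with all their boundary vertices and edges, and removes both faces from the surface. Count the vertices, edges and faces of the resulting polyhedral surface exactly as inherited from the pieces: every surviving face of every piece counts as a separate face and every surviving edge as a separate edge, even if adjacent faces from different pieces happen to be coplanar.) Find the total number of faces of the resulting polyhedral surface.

8

A triangular bipyramid: V=5, E=9, F=6.
Attach a regular tetrahedron (V=4, E=6, F=4) along a 3-gon: merge 3 vertices and 3 edges, delete both glued faces → V=6, E=12, F=8.
Check: V − E + F = 6 − 12 + 8 = 2.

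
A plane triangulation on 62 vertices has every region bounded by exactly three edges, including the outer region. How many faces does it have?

In a plane triangulation 3F = 2E and V − E + F = 2, so F = 2V − 4 = 2·62 − 4 = 120.

120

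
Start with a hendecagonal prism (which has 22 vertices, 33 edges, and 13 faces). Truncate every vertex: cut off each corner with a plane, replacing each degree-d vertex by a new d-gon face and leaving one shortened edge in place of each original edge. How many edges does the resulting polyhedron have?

Truncation replaces each original edge-end by a new vertex, so V′ = 2E = 66.
Each original edge survives, and each old vertex of degree d contributes d new edges; summing degrees gives Σd = 2E, so E′ = E + 2E = 3E = 99.
Each original face survives and each original vertex becomes one new face: F′ = F + V = 35.

99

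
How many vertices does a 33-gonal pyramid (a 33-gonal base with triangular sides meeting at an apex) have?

A pyramid on an n-gon base has one n-gon and n triangles: V = 33 + 1 = 34, E = 2·33 = 66, F = 33 + 1 = 34.

34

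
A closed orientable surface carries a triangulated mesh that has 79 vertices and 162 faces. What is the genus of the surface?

Every face is a triangle, so 2E = 3·162 = 486, giving E = 243.
χ = V − E + F = 79 − 243 + 162 = -2.
For a closed orientable surface χ = 2 − 2g, so g = (2 − (-2))/2 = 2.

2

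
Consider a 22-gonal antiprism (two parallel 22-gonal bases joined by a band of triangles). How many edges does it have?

An antiprism on an n-gon has two n-gon caps and 2n triangles: V = 2·22 = 44, E = 4·22 = 88, F = 2·22 + 2 = 46.

88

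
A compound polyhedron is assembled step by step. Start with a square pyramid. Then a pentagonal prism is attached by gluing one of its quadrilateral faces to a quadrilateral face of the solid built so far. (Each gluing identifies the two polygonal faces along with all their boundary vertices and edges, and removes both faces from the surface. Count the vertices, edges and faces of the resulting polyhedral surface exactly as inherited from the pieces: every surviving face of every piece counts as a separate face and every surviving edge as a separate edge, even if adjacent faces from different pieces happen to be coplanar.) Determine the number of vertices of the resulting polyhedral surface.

11

A square pyramid: V=5, E=8, F=5.
Attach a pentagonal prism (V=10, E=15, F=7) along a 4-gon: merge 4 vertices and 4 edges, delete both glued faces → V=11, E=19, F=10.
Check: V − E + F = 11 − 19 + 10 = 2.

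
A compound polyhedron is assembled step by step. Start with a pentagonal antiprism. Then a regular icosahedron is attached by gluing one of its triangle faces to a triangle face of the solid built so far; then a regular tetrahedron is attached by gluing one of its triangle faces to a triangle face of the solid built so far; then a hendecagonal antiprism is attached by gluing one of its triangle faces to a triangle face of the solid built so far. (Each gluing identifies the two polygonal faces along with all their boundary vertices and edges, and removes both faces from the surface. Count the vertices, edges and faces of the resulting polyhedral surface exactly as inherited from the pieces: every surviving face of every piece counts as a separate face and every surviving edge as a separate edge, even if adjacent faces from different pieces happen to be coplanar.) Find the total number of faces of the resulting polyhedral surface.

A pentagonal antiprism: V=10, E=20, F=12.
Attach a regular icosahedron (V=12, E=30, F=20) along a 3-gon: merge 3 vertices and 3 edges, delete both glued faces → V=19, E=47, F=30.
Attach a regular tetrahedron (V=4, E=6, F=4) along a 3-gon: merge 3 vertices and 3 edges, delete both glued faces → V=20, E=50, F=32.
Attach a hendecagonal antiprism (V=22, E=44, F=24) along a 3-gon: merge 3 vertices and 3 edges, delete both glued faces → V=39, E=91, F=54.
Check: V − E + F = 39 − 91 + 54 = 2.

54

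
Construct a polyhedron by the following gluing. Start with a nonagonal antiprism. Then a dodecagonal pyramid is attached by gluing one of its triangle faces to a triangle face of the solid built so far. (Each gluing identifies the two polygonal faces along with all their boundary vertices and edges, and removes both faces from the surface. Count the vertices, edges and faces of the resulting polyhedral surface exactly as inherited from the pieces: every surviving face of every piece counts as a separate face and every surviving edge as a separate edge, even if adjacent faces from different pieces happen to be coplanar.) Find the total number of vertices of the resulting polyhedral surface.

28

A nonagonal antiprism: V=18, E=36, F=20.
Attach a dodecagonal pyramid (V=13, E=24, F=13) along a 3-gon: merge 3 vertices and 3 edges, delete both glued faces → V=28, E=57, F=31.
Check: V − E + F = 28 − 57 + 31 = 2.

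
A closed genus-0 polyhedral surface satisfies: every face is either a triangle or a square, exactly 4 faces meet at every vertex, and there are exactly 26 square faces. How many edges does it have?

Let x be the number of triangles; then F = 26 + x.
Edge–face incidences: 2E = 4·26 + 3·x = 104 + 3x.
Every vertex has degree 4, so 4V = 2E.
Euler: V − E + F = 2 ⇒ (2E)/4 − E + (26 + x) = 2.
Multiply by 8: 2·(2E) − 4·(2E) + 8·(26 + x) = 16, i.e. 208 + 8x − 2·(104 + 3x) = 16.
Collecting terms: 2x = 16, so x = 8.
Then 2E = 104 + 3·8 = 128, so E = 64, V = 2E/4 = 32, F = 26 + 8 = 34.

64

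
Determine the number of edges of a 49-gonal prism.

A prism on an n-gon has two n-gon bases and n rectangular sides: V = 2·49 = 98, E = 3·49 = 147, F = 49 + 2 = 51.

147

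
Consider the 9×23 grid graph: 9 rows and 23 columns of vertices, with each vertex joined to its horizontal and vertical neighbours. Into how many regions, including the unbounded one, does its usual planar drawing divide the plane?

The grid has V = 9·23 = 207 vertices and E = 9·22 + 23·8 = 382 edges.
F = 2 − V + E = 2 − 207 + 382 = 177.

177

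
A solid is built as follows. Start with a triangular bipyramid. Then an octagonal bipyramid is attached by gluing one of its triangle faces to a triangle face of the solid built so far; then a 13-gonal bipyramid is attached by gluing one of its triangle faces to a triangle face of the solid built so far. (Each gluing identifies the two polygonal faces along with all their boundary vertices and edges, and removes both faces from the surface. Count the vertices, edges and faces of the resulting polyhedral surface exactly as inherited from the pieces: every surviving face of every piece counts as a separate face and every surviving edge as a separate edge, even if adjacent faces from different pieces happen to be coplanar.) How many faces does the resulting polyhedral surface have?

A triangular bipyramid: V=5, E=9, F=6.
Attach an octagonal bipyramid (V=10, E=24, F=16) along a 3-gon: merge 3 vertices and 3 edges, delete both glued faces → V=12, E=30, F=20.
Attach a 13-gonal bipyramid (V=15, E=39, F=26) along a 3-gon: merge 3 vertices and 3 edges, delete both glued faces → V=24, E=66, F=44.
Check: V − E + F = 24 − 66 + 44 = 2.

44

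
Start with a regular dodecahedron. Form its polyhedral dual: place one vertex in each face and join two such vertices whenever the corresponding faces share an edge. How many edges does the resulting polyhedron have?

30

The base solid has V = 20, E = 30, F = 12.
The dual swaps V and F and preserves E: V′ = F = 12, E′ = E = 30, F′ = V = 20.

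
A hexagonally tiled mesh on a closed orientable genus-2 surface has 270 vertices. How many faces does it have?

136

χ = 2 − 2·2 = -2, and every face is a hexagon so 6F = 2E.
V − E + F = -2 with E = 6F/2 gives 270 − (6/2 − 1)·F = -2, so F = 136 and E = 408.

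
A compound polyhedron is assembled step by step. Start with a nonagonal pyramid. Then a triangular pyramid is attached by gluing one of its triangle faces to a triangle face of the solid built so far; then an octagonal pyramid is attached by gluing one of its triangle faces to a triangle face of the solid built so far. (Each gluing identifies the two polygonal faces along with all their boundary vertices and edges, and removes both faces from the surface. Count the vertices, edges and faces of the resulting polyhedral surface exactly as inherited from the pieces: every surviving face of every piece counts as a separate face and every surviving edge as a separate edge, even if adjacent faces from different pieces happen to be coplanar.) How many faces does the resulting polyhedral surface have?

19

A nonagonal pyramid: V=10, E=18, F=10.
Attach a triangular pyramid (V=4, E=6, F=4) along a 3-gon: merge 3 vertices and 3 edges, delete both glued faces → V=11, E=21, F=12.
Attach an octagonal pyramid (V=9, E=16, F=9) along a 3-gon: merge 3 vertices and 3 edges, delete both glued faces → V=17, E=34, F=19.
Check: V − E + F = 17 − 34 + 19 = 2.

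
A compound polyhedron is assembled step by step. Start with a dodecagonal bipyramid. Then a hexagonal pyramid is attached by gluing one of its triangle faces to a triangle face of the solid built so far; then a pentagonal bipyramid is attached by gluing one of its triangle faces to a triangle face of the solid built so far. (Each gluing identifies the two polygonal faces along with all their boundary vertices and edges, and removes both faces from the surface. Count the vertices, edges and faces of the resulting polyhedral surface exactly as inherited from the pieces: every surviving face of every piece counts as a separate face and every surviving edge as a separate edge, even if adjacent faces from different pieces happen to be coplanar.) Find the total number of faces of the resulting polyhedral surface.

A dodecagonal bipyramid: V=14, E=36, F=24.
Attach a hexagonal pyramid (V=7, E=12, F=7) along a 3-gon: merge 3 vertices and 3 edges, delete both glued faces → V=18, E=45, F=29.
Attach a pentagonal bipyramid (V=7, E=15, F=10) along a 3-gon: merge 3 vertices and 3 edges, delete both glued faces → V=22, E=57, F=37.
Check: V − E + F = 22 − 57 + 37 = 2.

37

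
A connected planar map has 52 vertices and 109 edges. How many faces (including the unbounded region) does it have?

59

Euler's formula for a connected plane graph: V − E + F = 2, so F = 2 − 52 + 109 = 59.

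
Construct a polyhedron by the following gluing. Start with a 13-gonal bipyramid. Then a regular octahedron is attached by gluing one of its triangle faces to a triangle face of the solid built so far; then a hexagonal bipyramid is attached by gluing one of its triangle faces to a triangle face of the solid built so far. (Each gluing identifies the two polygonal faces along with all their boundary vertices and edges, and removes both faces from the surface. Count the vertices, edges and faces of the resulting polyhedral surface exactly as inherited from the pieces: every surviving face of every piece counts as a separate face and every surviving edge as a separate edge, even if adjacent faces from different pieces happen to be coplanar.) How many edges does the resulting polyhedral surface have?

A 13-gonal bipyramid: V=15, E=39, F=26.
Attach a regular octahedron (V=6, E=12, F=8) along a 3-gon: merge 3 vertices and 3 edges, delete both glued faces → V=18, E=48, F=32.
Attach a hexagonal bipyramid (V=8, E=18, F=12) along a 3-gon: merge 3 vertices and 3 edges, delete both glued faces → V=23, E=63, F=42.
Check: V − E + F = 23 − 63 + 42 = 2.

63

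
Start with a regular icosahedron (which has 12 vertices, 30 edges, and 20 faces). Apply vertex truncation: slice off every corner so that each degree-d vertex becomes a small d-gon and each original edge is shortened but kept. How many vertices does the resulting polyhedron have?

Truncation replaces each original edge-end by a new vertex, so V′ = 2E = 60.
Each original edge survives, and each old vertex of degree d contributes d new edges; summing degrees gives Σd = 2E, so E′ = E + 2E = 3E = 90.
Each original face survives and each original vertex becomes one new face: F′ = F + V = 32.

60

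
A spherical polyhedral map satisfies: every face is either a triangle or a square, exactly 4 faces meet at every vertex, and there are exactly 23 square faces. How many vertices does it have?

Let x be the number of triangles; then F = 23 + x.
Edge–face incidences: 2E = 4·23 + 3·x = 92 + 3x.
Every vertex has degree 4, so 4V = 2E.
Euler: V − E + F = 2 ⇒ (2E)/4 − E + (23 + x) = 2.
Multiply by 8: 2·(2E) − 4·(2E) + 8·(23 + x) = 16, i.e. 184 + 8x − 2·(92 + 3x) = 16.
Collecting terms: 2x = 16, so x = 8.
Then 2E = 92 + 3·8 = 116, so E = 58, V = 2E/4 = 29, F = 23 + 8 = 31.

29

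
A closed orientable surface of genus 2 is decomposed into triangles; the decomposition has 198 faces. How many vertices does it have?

χ = 2 − 2·2 = -2, and every face is a triangle so 3F = 2E.
E = 3·198/2 = 297. Then V = -2 + E − F = -2 + 297 − 198 = 97.

97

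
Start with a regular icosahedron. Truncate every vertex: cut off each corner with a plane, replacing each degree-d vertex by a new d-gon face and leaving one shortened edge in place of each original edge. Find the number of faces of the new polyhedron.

The base solid has V = 12, E = 30, F = 20.
Truncation replaces each original edge-end by a new vertex, so V′ = 2E = 60.
Each original edge survives, and each old vertex of degree d contributes d new edges; summing degrees gives Σd = 2E, so E′ = E + 2E = 3E = 90.
Each original face survives and each original vertex becomes one new face: F′ = F + V = 32.

32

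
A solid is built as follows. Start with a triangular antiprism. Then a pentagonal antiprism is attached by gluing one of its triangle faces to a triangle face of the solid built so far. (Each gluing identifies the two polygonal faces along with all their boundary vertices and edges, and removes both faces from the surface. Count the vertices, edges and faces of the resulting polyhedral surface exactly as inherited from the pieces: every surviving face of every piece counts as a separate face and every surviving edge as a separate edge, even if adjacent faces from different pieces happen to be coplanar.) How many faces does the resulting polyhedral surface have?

18

A triangular antiprism: V=6, E=12, F=8.
Attach a pentagonal antiprism (V=10, E=20, F=12) along a 3-gon: merge 3 vertices and 3 edges, delete both glued faces → V=13, E=29, F=18.
Check: V − E + F = 13 − 29 + 18 = 2.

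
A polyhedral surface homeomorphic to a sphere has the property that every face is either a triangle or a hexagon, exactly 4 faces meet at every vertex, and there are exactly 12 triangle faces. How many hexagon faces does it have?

2

Let x be the number of hexagons; then F = 12 + x.
Edge–face incidences: 2E = 3·12 + 6·x = 36 + 6x.
Every vertex has degree 4, so 4V = 2E.
Euler: V − E + F = 2 ⇒ (2E)/4 − E + (12 + x) = 2.
Multiply by 8: 2·(2E) − 4·(2E) + 8·(12 + x) = 16, i.e. 96 + 8x − 2·(36 + 6x) = 16.
Collecting terms: −4x + 24 = 16, so −4x = −8, so x = 2.
Then 2E = 36 + 6·2 = 48, so E = 24, V = 2E/4 = 12, F = 12 + 2 = 14.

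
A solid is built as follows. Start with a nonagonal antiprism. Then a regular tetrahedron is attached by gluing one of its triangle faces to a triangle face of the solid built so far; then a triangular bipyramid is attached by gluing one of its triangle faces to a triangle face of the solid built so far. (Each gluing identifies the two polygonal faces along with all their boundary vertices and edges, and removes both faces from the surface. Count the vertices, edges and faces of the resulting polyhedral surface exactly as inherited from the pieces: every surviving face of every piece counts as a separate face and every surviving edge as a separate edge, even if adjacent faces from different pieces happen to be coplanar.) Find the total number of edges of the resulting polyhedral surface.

45

A nonagonal antiprism: V=18, E=36, F=20.
Attach a regular tetrahedron (V=4, E=6, F=4) along a 3-gon: merge 3 vertices and 3 edges, delete both glued faces → V=19, E=39, F=22.
Attach a triangular bipyramid (V=5, E=9, F=6) along a 3-gon: merge 3 vertices and 3 edges, delete both glued faces → V=21, E=45, F=26.
Check: V − E + F = 21 − 45 + 26 = 2.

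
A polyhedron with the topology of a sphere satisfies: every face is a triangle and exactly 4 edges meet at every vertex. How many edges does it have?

12

Each face has 3 edges and each edge borders two faces, so 2E = 3F.
Each vertex has degree 4, so 4V = 2E and hence V = 3F/4.
Euler: V − E + F = 2 ⇒ (3F/4) − (3F/2) + F = 2.
Multiply by 8: (6 − 12 + 8)F = 16, i.e. 2F = 16.
So F = 8, E = 3·8/2 = 12, V = 3·8/4 = 6.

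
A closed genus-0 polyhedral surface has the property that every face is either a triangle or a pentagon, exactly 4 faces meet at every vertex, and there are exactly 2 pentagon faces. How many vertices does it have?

Let x be the number of triangles; then F = 2 + x.
Edge–face incidences: 2E = 5·2 + 3·x = 10 + 3x.
Every vertex has degree 4, so 4V = 2E.
Euler: V − E + F = 2 ⇒ (2E)/4 − E + (2 + x) = 2.
Multiply by 8: 2·(2E) − 4·(2E) + 8·(2 + x) = 16, i.e. 16 + 8x − 2·(10 + 3x) = 16.
Collecting terms: 2x − 4 = 16, so 2x = 20, so x = 10.
Then 2E = 10 + 3·10 = 40, so E = 20, V = 2E/4 = 10, F = 2 + 10 = 12.

10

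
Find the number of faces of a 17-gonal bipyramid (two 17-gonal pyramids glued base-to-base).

34

A bipyramid over an n-gon has 2n triangular faces and n + 2 vertices: V = 17 + 2 = 19, E = 3·17 = 51, F = 2·17 = 34.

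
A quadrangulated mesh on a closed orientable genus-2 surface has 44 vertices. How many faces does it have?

46

χ = 2 − 2·2 = -2, and every face is a square so 4F = 2E.
V − E + F = -2 with E = 4F/2 gives 44 − (4/2 − 1)·F = -2, so F = 46 and E = 92.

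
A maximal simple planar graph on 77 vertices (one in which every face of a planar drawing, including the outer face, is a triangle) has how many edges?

In a plane triangulation 3F = 2E and V − E + F = 2, so E = 3V − 6 = 3·77 − 6 = 225.

225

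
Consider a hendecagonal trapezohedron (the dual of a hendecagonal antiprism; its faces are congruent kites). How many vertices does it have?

24

The n-trapezohedron (dual of the n-antiprism) has V = 2·11 + 2 = 24, E = 4·11 = 44, F = 2·11 = 22.
Check: V − E + F = 24 − 44 + 22 = 2.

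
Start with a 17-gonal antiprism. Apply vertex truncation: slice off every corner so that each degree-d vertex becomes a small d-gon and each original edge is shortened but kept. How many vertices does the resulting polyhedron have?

The base solid has V = 34, E = 68, F = 36.
Truncation replaces each original edge-end by a new vertex, so V′ = 2E = 136.
Each original edge survives, and each old vertex of degree d contributes d new edges; summing degrees gives Σd = 2E, so E′ = E + 2E = 3E = 204.
Each original face survives and each original vertex becomes one new face: F′ = F + V = 70.

136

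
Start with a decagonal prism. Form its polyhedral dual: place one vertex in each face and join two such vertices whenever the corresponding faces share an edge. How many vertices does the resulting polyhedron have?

12

The base solid has V = 20, E = 30, F = 12.
The dual swaps V and F and preserves E: V′ = F = 12, E′ = E = 30, F′ = V = 20.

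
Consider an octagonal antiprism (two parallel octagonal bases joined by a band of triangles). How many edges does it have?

32

An antiprism on an n-gon has two n-gon caps and 2n triangles: V = 2·8 = 16, E = 4·8 = 32, F = 2·8 + 2 = 18.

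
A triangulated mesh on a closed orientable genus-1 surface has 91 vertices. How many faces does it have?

χ = 2 − 2·1 = 0, and every face is a triangle so 3F = 2E.
V − E + F = 0 with E = 3F/2 gives 91 − (3/2 − 1)·F = 0, so F = 182 and E = 273.

182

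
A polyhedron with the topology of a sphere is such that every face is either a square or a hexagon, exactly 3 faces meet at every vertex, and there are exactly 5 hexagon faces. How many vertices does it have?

18

Let x be the number of squares; then F = 5 + x.
Edge–face incidences: 2E = 6·5 + 4·x = 30 + 4x.
Every vertex has degree 3, so 3V = 2E.
Euler: V − E + F = 2 ⇒ (2E)/3 − E + (5 + x) = 2.
Multiply by 6: 2·(2E) − 3·(2E) + 6·(5 + x) = 12, i.e. 30 + 6x − (30 + 4x) = 12.
Collecting terms: 2x = 12, so x = 6.
Then 2E = 30 + 4·6 = 54, so E = 27, V = 2E/3 = 18, F = 5 + 6 = 11.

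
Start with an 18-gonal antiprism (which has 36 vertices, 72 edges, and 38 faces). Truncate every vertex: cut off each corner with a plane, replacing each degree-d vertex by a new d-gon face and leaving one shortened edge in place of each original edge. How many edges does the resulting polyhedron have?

Truncation replaces each original edge-end by a new vertex, so V′ = 2E = 144.
Each original edge survives, and each old vertex of degree d contributes d new edges; summing degrees gives Σd = 2E, so E′ = E + 2E = 3E = 216.
Each original face survives and each original vertex becomes one new face: F′ = F + V = 74.

216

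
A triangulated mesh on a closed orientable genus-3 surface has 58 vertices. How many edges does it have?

χ = 2 − 2·3 = -4, and every face is a triangle so 3F = 2E.
V − E + F = -4 with E = 3F/2 gives 58 − (3/2 − 1)·F = -4, so F = 124 and E = 186.

186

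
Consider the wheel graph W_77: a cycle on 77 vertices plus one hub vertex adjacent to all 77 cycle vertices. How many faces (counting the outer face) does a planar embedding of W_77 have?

W_77 has V = 77 + 1 = 78 vertices and E = 2·77 = 154 edges.
By Euler's formula F = 2 − V + E = 2 − 78 + 154 = 78.

78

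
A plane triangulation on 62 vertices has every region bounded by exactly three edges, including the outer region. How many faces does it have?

120

In a plane triangulation 3F = 2E and V − E + F = 2, so F = 2V − 4 = 2·62 − 4 = 120.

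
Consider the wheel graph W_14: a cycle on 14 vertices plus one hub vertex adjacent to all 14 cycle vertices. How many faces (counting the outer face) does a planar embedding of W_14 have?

15

W_14 has V = 14 + 1 = 15 vertices and E = 2·14 = 28 edges.
By Euler's formula F = 2 − V + E = 2 − 15 + 28 = 15.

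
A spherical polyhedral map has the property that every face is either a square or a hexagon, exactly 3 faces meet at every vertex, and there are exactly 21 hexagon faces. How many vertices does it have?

50

Let x be the number of squares; then F = 21 + x.
Edge–face incidences: 2E = 6·21 + 4·x = 126 + 4x.
Every vertex has degree 3, so 3V = 2E.
Euler: V − E + F = 2 ⇒ (2E)/3 − E + (21 + x) = 2.
Multiply by 6: 2·(2E) − 3·(2E) + 6·(21 + x) = 12, i.e. 126 + 6x − (126 + 4x) = 12.
Collecting terms: 2x = 12, so x = 6.
Then 2E = 126 + 4·6 = 150, so E = 75, V = 2E/3 = 50, F = 21 + 6 = 27.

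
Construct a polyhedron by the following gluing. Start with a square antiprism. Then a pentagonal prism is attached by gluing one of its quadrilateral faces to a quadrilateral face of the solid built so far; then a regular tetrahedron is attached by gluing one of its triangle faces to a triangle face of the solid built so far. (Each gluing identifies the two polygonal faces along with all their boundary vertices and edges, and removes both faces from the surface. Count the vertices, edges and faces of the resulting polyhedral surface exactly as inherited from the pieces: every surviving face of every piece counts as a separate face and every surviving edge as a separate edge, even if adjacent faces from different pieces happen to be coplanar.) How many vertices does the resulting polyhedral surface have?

A square antiprism: V=8, E=16, F=10.
Attach a pentagonal prism (V=10, E=15, F=7) along a 4-gon: merge 4 vertices and 4 edges, delete both glued faces → V=14, E=27, F=15.
Attach a regular tetrahedron (V=4, E=6, F=4) along a 3-gon: merge 3 vertices and 3 edges, delete both glued faces → V=15, E=30, F=17.
Check: V − E + F = 15 − 30 + 17 = 2.

15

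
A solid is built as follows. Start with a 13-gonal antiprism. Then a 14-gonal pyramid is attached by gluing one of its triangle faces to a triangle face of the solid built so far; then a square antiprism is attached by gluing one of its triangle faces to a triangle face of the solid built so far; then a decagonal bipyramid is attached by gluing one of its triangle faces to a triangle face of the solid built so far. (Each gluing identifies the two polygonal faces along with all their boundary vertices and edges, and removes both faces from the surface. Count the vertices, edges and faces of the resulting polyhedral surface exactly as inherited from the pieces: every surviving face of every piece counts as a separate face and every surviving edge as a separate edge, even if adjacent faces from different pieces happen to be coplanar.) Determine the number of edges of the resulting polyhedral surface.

A 13-gonal antiprism: V=26, E=52, F=28.
Attach a 14-gonal pyramid (V=15, E=28, F=15) along a 3-gon: merge 3 vertices and 3 edges, delete both glued faces → V=38, E=77, F=41.
Attach a square antiprism (V=8, E=16, F=10) along a 3-gon: merge 3 vertices and 3 edges, delete both glued faces → V=43, E=90, F=49.
Attach a decagonal bipyramid (V=12, E=30, F=20) along a 3-gon: merge 3 vertices and 3 edges, delete both glued faces → V=52, E=117, F=67.
Check: V − E + F = 52 − 117 + 67 = 2.

117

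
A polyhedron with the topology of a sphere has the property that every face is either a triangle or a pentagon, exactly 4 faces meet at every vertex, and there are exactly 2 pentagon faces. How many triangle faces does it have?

10

Let x be the number of triangles; then F = 2 + x.
Edge–face incidences: 2E = 5·2 + 3·x = 10 + 3x.
Every vertex has degree 4, so 4V = 2E.
Euler: V − E + F = 2 ⇒ (2E)/4 − E + (2 + x) = 2.
Multiply by 8: 2·(2E) − 4·(2E) + 8·(2 + x) = 16, i.e. 16 + 8x − 2·(10 + 3x) = 16.
Collecting terms: 2x − 4 = 16, so 2x = 20, so x = 10.
Then 2E = 10 + 3·10 = 40, so E = 20, V = 2E/4 = 10, F = 2 + 10 = 12.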